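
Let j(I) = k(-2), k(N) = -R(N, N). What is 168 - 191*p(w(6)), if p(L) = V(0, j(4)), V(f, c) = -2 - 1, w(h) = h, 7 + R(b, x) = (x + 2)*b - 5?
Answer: 741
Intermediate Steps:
R(b, x) = -12 + b*(2 + x) (R(b, x) = -7 + ((x + 2)*b - 5) = -7 + ((2 + x)*b - 5) = -7 + (b*(2 + x) - 5) = -7 + (-5 + b*(2 + x)) = -12 + b*(2 + x))
k(N) = 12 - N² - 2*N (k(N) = -(-12 + 2*N + N*N) = -(-12 + 2*N + N²) = -(-12 + N² + 2*N) = 12 - N² - 2*N)
j(I) = 12 (j(I) = 12 - 1*(-2)² - 2*(-2) = 12 - 1*4 + 4 = 12 - 4 + 4 = 12)
V(f, c) = -3
p(L) = -3
168 - 191*p(w(6)) = 168 - 191*(-3) = 168 + 573 = 741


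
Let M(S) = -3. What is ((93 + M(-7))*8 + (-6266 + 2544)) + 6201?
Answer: 3199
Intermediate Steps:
((93 + M(-7))*8 + (-6266 + 2544)) + 6201 = ((93 - 3)*8 + (-6266 + 2544)) + 6201 = (90*8 - 3722) + 6201 = (720 - 3722) + 6201 = -3002 + 6201 = 3199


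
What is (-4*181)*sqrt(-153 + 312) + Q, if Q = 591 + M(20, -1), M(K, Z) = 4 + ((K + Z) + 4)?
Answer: 618 - 724*sqrt(159) ≈ -8511.3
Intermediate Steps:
M(K, Z) = 8 + K + Z (M(K, Z) = 4 + (4 + K + Z) = 8 + K + Z)
Q = 618 (Q = 591 + (8 + 20 - 1) = 591 + 27 = 618)
(-4*181)*sqrt(-153 + 312) + Q = (-4*181)*sqrt(-153 + 312) + 618 = -724*sqrt(159) + 618 = 618 - 724*sqrt(159)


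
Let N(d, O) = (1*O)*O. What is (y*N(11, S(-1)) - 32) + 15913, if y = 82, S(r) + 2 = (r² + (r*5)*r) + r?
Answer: 16619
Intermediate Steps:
S(r) = -2 + r + 6*r² (S(r) = -2 + ((r² + (r*5)*r) + r) = -2 + ((r² + (5*r)*r) + r) = -2 + ((r² + 5*r²) + r) = -2 + (6*r² + r) = -2 + (r + 6*r²) = -2 + r + 6*r²)
N(d, O) = O² (N(d, O) = O*O = O²)
(y*N(11, S(-1)) - 32) + 15913 = (82*(-2 - 1 + 6*(-1)²)² - 32) + 15913 = (82*(-2 - 1 + 6*1)² - 32) + 15913 = (82*(-2 - 1 + 6)² - 32) + 15913 = (82*3² - 32) + 15913 = (82*9 - 32) + 15913 = (738 - 32) + 15913 = 706 + 15913 = 16619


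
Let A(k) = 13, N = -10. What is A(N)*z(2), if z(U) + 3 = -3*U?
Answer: -117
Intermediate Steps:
z(U) = -3 - 3*U
A(N)*z(2) = 13*(-3 - 3*2) = 13*(-3 - 6) = 13*(-9) = -117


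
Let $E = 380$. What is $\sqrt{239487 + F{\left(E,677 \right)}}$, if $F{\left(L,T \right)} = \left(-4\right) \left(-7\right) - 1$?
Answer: $\sqrt{239514} \approx 489.4$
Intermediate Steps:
$F{\left(L,T \right)} = 27$ ($F{\left(L,T \right)} = 28 - 1 = 27$)
$\sqrt{239487 + F{\left(E,677 \right)}} = \sqrt{239487 + 27} = \sqrt{239514}$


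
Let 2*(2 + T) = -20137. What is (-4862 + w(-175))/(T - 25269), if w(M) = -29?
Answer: 9782/70679 ≈ 0.13840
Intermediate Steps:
T = -20141/2 (T = -2 + (1/2)*(-20137) = -2 - 20137/2 = -20141/2 ≈ -10071.)
(-4862 + w(-175))/(T - 25269) = (-4862 - 29)/(-20141/2 - 25269) = -4891/(-70679/2) = -4891*(-2/70679) = 9782/70679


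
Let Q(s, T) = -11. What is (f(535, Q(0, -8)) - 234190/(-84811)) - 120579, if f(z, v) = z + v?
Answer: -10181750415/84811 ≈ -1.2005e+5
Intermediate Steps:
f(z, v) = v + z
(f(535, Q(0, -8)) - 234190/(-84811)) - 120579 = ((-11 + 535) - 234190/(-84811)) - 120579 = (524 - 234190*(-1/84811)) - 120579 = (524 + 234190/84811) - 120579 = 44675154/84811 - 120579 = -10181750415/84811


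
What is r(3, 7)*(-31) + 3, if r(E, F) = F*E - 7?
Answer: -431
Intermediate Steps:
r(E, F) = -7 + E*F (r(E, F) = E*F - 7 = -7 + E*F)
r(3, 7)*(-31) + 3 = (-7 + 3*7)*(-31) + 3 = (-7 + 21)*(-31) + 3 = 14*(-31) + 3 = -434 + 3 = -431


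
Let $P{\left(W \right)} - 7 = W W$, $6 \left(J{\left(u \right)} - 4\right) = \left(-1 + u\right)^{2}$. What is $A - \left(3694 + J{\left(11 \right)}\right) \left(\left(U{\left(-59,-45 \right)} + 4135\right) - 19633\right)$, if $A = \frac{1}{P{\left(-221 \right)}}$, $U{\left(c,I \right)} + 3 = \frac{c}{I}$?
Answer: $\frac{379684952050567}{6594480} \approx 5.7576 \cdot 10^{7}$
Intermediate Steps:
$U{\left(c,I \right)} = -3 + \frac{c}{I}$
$J{\left(u \right)} = 4 + \frac{\left(-1 + u\right)^{2}}{6}$
$P{\left(W \right)} = 7 + W^{2}$ ($P{\left(W \right)} = 7 + W W = 7 + W^{2}$)
$A = \frac{1}{48848}$ ($A = \frac{1}{7 + \left(-221\right)^{2}} = \frac{1}{7 + 48841} = \frac{1}{48848} \approx 2.0472 \cdot 10^{-5}$)
$A - \left(3694 + J{\left(11 \right)}\right) \left(\left(U{\left(-59,-45 \right)} + 4135\right) - 19633\right) = \frac{1}{48848} - \left(3694 + \left(4 + \frac{\left(-1 + 11\right)^{2}}{6}\right)\right) \left(\left(\left(-3 - \frac{59}{-45}\right) + 4135\right) - 19633\right) = \frac{1}{48848} - \left(3694 + \left(4 + \frac{10^{2}}{6}\right)\right) \left(\left(\left(-3 - - \frac{59}{45}\right) + 4135\right) - 19633\right) = \frac{1}{48848} - \left(3694 + \left(4 + \frac{1}{6} \cdot 100\right)\right) \left(\left(\left(-3 + \frac{59}{45}\right) + 4135\right) - 19633\right) = \frac{1}{48848} - \left(3694 + \left(4 + \frac{50}{3}\right)\right) \left(\left(- \frac{76}{45} + 4135\right) - 19633\right) = \frac{1}{48848} - \left(3694 + \frac{62}{3}\right) \left(\frac{185999}{45} - 19633\right) = \frac{1}{48848} - \frac{11144}{3} \left(- \frac{697486}{45}\right) = \frac{1}{48848} - - \frac{7772783984}{135} = \frac{1}{48848} + \frac{7772783984}{135} = \frac{379684952050567}{6594480}$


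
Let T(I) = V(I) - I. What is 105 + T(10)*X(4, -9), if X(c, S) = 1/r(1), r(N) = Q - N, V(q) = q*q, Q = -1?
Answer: 60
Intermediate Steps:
V(q) = q**2
r(N) = -1 - N
T(I) = I**2 - I
X(c, S) = -1/2 (X(c, S) = 1/(-1 - 1*1) = 1/(-1 - 1) = 1/(-2) = -1/2)
105 + T(10)*X(4, -9) = 105 + (10*(-1 + 10))*(-1/2) = 105 + (10*9)*(-1/2) = 105 + 90*(-1/2) = 105 - 45 = 60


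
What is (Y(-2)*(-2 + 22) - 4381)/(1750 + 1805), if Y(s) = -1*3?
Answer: -4441/3555 ≈ -1.2492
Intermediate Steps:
Y(s) = -3
(Y(-2)*(-2 + 22) - 4381)/(1750 + 1805) = (-3*(-2 + 22) - 4381)/(1750 + 1805) = (-3*20 - 4381)/3555 = (-60 - 4381)*(1/3555) = -4441*1/3555 = -4441/3555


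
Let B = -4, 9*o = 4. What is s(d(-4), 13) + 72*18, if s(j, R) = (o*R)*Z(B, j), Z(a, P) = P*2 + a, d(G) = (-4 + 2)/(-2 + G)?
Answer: 34472/27 ≈ 1276.7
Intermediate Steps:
o = 4/9 (o = (⅑)*4 = 4/9 ≈ 0.44444)
d(G) = -2/(-2 + G)
Z(a, P) = a + 2*P (Z(a, P) = 2*P + a = a + 2*P)
s(j, R) = 4*R*(-4 + 2*j)/9 (s(j, R) = (4*R/9)*(-4 + 2*j) = 4*R*(-4 + 2*j)/9)
s(d(-4), 13) + 72*18 = (8/9)*13*(-2 - 2/(-2 - 4)) + 72*18 = (8/9)*13*(-2 - 2/(-6)) + 1296 = (8/9)*13*(-2 - 2*(-⅙)) + 1296 = (8/9)*13*(-2 + ⅓) + 1296 = (8/9)*13*(-5/3) + 1296 = -520/27 + 1296 = 34472/27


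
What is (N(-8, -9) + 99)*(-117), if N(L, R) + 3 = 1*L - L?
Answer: -11232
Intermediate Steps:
N(L, R) = -3 (N(L, R) = -3 + (1*L - L) = -3 + (L - L) = -3 + 0 = -3)
(N(-8, -9) + 99)*(-117) = (-3 + 99)*(-117) = 96*(-117) = -11232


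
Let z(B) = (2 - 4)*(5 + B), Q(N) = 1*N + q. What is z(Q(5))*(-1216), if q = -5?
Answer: 12160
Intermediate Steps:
Q(N) = -5 + N (Q(N) = 1*N - 5 = N - 5 = -5 + N)
z(B) = -10 - 2*B (z(B) = -2*(5 + B) = -10 - 2*B)
z(Q(5))*(-1216) = (-10 - 2*(-5 + 5))*(-1216) = (-10 - 2*0)*(-1216) = (-10 + 0)*(-1216) = -10*(-1216) = 12160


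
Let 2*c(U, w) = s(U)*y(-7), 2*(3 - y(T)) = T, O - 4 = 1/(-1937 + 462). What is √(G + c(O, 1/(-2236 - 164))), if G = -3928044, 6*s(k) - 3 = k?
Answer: I*√12306157169838/1770 ≈ 1981.9*I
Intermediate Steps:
s(k) = ½ + k/6
O = 5899/1475 (O = 4 + 1/(-1937 + 462) = 4 + 1/(-1475) = 4 - 1/1475 = 5899/1475 ≈ 3.9993)
y(T) = 3 - T/2
c(U, w) = 13/8 + 13*U/24 (c(U, w) = ((½ + U/6)*(3 - ½*(-7)))/2 = ((½ + U/6)*(3 + 7/2))/2 = ((½ + U/6)*(13/2))/2 = (13/4 + 13*U/12)/2 = 13/8 + 13*U/24)
√(G + c(O, 1/(-2236 - 164))) = √(-3928044 + (13/8 + (13/24)*(5899/1475))) = √(-3928044 + (13/8 + 76687/35400)) = √(-3928044 + 33553/8850) = √(-34763155847/8850) = I*√12306157169838/1770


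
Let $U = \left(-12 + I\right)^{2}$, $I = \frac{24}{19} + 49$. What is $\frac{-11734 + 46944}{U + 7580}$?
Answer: $\frac{12710810}{3264909} \approx 3.8932$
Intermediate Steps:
$I = \frac{955}{19}$ ($I = 24 \cdot \frac{1}{19} + 49 = \frac{24}{19} + 49 = \frac{955}{19} \approx 50.263$)
$U = \frac{528529}{361}$ ($U = \left(-12 + \frac{955}{19}\right)^{2} = \left(\frac{727}{19}\right)^{2} = \frac{528529}{361} \approx 1464.1$)
$\frac{-11734 + 46944}{U + 7580} = \frac{-11734 + 46944}{\frac{528529}{361} + 7580} = \frac{35210}{\frac{3264909}{361}} = 35210 \cdot \frac{361}{3264909} = \frac{12710810}{3264909}$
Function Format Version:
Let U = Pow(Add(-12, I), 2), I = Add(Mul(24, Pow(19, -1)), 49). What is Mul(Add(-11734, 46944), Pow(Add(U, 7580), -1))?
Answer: Rational(12710810, 3264909) ≈ 3.8932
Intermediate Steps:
I = Rational(955, 19) (I = Add(Mul(24, Rational(1, 19)), 49) = Add(Rational(24, 19), 49) = Rational(955, 19) ≈ 50.263)
U = Rational(528529, 361) (U = Pow(Add(-12, Rational(955, 19)), 2) = Pow(Rational(727, 19), 2) = Rational(528529, 361) ≈ 1464.1)
Mul(Add(-11734, 46944), Pow(Add(U, 7580), -1)) = Mul(Add(-11734, 46944), Pow(Add(Rational(528529, 361), 7580), -1)) = Mul(35210, Pow(Rational(3264909, 361), -1)) = Mul(35210, Rational(361, 3264909)) = Rational(12710810, 3264909)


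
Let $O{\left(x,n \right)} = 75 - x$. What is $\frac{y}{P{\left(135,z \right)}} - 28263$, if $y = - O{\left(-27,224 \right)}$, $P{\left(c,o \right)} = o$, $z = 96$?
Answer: $- \frac{452225}{16} \approx -28264.0$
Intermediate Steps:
$y = -102$ ($y = - (75 - -27) = - (75 + 27) = \left(-1\right) 102 = -102$)
$\frac{y}{P{\left(135,z \right)}} - 28263 = - \frac{102}{96} - 28263 = \left(-102\right) \frac{1}{96} - 28263 = - \frac{17}{16} - 28263 = - \frac{452225}{16}$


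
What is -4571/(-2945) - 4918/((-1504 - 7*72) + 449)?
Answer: 21609699/4591255 ≈ 4.7067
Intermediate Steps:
-4571/(-2945) - 4918/((-1504 - 7*72) + 449) = -4571*(-1/2945) - 4918/((-1504 - 504) + 449) = 4571/2945 - 4918/(-2008 + 449) = 4571/2945 - 4918/(-1559) = 4571/2945 - 4918*(-1/1559) = 4571/2945 + 4918/1559 = 21609699/4591255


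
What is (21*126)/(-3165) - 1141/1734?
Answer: -2733143/1829370 ≈ -1.4940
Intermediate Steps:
(21*126)/(-3165) - 1141/1734 = 2646*(-1/3165) - 1141*1/1734 = -882/1055 - 1141/1734 = -2733143/1829370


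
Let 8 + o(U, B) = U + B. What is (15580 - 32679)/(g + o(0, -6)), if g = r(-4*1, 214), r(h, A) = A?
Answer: -17099/200 ≈ -85.495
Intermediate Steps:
o(U, B) = -8 + B + U (o(U, B) = -8 + (U + B) = -8 + (B + U) = -8 + B + U)
g = 214
(15580 - 32679)/(g + o(0, -6)) = (15580 - 32679)/(214 + (-8 - 6 + 0)) = -17099/(214 - 14) = -17099/200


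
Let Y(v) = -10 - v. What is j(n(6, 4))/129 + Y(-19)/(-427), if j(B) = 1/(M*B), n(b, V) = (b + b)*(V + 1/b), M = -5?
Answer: -290677/13770750 ≈ -0.021108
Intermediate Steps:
n(b, V) = 2*b*(V + 1/b) (n(b, V) = (2*b)*(V + 1/b) = 2*b*(V + 1/b))
j(B) = -1/(5*B) (j(B) = 1/(-5*B) = -1/(5*B))
j(n(6, 4))/129 + Y(-19)/(-427) = -1/(5*(2 + 2*4*6))/129 + (-10 - 1*(-19))/(-427) = -1/(5*(2 + 48))*(1/129) + (-10 + 19)*(-1/427) = -1/5/50*(1/129) + 9*(-1/427) = -1/5*1/50*(1/129) - 9/427 = -1/250*1/129 - 9/427 = -1/32250 - 9/427 = -290677/13770750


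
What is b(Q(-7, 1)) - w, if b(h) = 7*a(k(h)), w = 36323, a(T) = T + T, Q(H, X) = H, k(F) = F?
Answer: -36421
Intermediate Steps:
a(T) = 2*T
b(h) = 14*h (b(h) = 7*(2*h) = 14*h)
b(Q(-7, 1)) - w = 14*(-7) - 1*36323 = -98 - 36323 = -36421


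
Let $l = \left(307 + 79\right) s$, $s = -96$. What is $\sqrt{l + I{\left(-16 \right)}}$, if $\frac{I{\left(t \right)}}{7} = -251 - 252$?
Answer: $i \sqrt{40577} \approx 201.44 i$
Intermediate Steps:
$l = -37056$ ($l = \left(307 + 79\right) \left(-96\right) = 386 \left(-96\right) = -37056$)
$I{\left(t \right)} = -3521$ ($I{\left(t \right)} = 7 \left(-251 - 252\right) = 7 \left(-503\right) = -3521$)
$\sqrt{l + I{\left(-16 \right)}} = \sqrt{-37056 - 3521} = \sqrt{-40577} = i \sqrt{40577}$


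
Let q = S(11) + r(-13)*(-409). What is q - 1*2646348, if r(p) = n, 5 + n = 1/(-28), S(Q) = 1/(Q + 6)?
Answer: -1258681247/476 ≈ -2.6443e+6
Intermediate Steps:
S(Q) = 1/(6 + Q)
n = -141/28 (n = -5 + 1/(-28) = -5 - 1/28 = -141/28 ≈ -5.0357)
r(p) = -141/28
q = 980401/476 (q = 1/(6 + 11) - 141/28*(-409) = 1/17 + 57669/28 = 980401/476 ≈ 2059.7)
q - 1*2646348 = 980401/476 - 1*2646348 = 980401/476 - 2646348 = -1258681247/476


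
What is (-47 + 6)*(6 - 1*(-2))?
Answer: -328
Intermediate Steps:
(-47 + 6)*(6 - 1*(-2)) = -41*(6 + 2) = -41*8 = -328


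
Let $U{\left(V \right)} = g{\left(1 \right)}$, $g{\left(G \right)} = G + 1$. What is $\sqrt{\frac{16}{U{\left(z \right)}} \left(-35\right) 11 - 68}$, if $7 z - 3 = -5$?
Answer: $2 i \sqrt{787} \approx 56.107 i$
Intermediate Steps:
$z = - \frac{2}{7}$ ($z = \frac{3}{7} + \frac{1}{7} \left(-5\right) = \frac{3}{7} - \frac{5}{7} = - \frac{2}{7} \approx -0.28571$)
$g{\left(G \right)} = 1 + G$
$U{\left(V \right)} = 2$ ($U{\left(V \right)} = 1 + 1 = 2$)
$\sqrt{\frac{16}{U{\left(z \right)}} \left(-35\right) 11 - 68} = \sqrt{\frac{16}{2} \left(-35\right) 11 - 68} = \sqrt{16 \cdot \frac{1}{2} \left(-35\right) 11 - 68} = \sqrt{8 \left(-35\right) 11 - 68} = \sqrt{\left(-280\right) 11 - 68} = \sqrt{-3080 - 68} = \sqrt{-3148} = 2 i \sqrt{787}$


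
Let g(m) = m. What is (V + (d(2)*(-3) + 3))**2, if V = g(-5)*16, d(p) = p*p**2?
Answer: 10201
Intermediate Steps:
d(p) = p**3
V = -80 (V = -5*16 = -80)
(V + (d(2)*(-3) + 3))**2 = (-80 + (2**3*(-3) + 3))**2 = (-80 + (8*(-3) + 3))**2 = (-80 + (-24 + 3))**2 = (-80 - 21)**2 = (-101)**2 = 10201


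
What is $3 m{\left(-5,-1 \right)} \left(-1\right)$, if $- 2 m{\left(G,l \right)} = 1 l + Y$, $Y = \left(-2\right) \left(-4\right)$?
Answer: $\frac{21}{2} \approx 10.5$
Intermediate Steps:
$Y = 8$
$m{\left(G,l \right)} = -4 - \frac{l}{2}$ ($m{\left(G,l \right)} = - \frac{1 l + 8}{2} = - \frac{l + 8}{2} = - \frac{8 + l}{2} = -4 - \frac{l}{2}$)
$3 m{\left(-5,-1 \right)} \left(-1\right) = 3 \left(-4 - - \frac{1}{2}\right) \left(-1\right) = 3 \left(-4 + \frac{1}{2}\right) \left(-1\right) = 3 \left(- \frac{7}{2}\right) \left(-1\right) = \left(- \frac{21}{2}\right) \left(-1\right) = \frac{21}{2}$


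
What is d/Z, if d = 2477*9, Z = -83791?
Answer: -22293/83791 ≈ -0.26605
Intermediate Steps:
d = 22293
d/Z = 22293/(-83791) = 22293*(-1/83791) = -22293/83791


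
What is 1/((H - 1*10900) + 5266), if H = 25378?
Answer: 1/19744 ≈ 5.0648e-5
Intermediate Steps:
1/((H - 1*10900) + 5266) = 1/((25378 - 1*10900) + 5266) = 1/((25378 - 10900) + 5266) = 1/(14478 + 5266) = 1/19744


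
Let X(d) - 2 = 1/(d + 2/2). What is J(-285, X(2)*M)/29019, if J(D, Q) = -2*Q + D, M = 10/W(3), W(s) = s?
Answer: -2705/261171 ≈ -0.010357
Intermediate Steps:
X(d) = 2 + 1/(1 + d) (X(d) = 2 + 1/(d + 2/2) = 2 + 1/(d + 2*(½)) = 2 + 1/(d + 1) = 2 + 1/(1 + d))
M = 10/3 ≈ 3.3333
J(D, Q) = D - 2*Q
J(-285, X(2)*M)/29019 = (-285 - 2*(3 + 2*2)/(1 + 2)*10/3)/29019 = (-285 - 2*(3 + 4)/3*10/3)*(1/29019) = (-285 - 2*(⅓)*7*10/3)*(1/29019) = (-285 - 14*10/(3*3))*(1/29019) = (-285 - 2*70/9)*(1/29019) = (-285 - 140/9)*(1/29019) = -2705/9*1/29019 = -2705/261171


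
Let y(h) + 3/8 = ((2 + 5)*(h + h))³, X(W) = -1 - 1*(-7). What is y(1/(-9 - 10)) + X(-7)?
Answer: 286703/54872 ≈ 5.2249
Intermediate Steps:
X(W) = 6 (X(W) = -1 + 7 = 6)
y(h) = -3/8 + 2744*h³ (y(h) = -3/8 + ((2 + 5)*(h + h))³ = -3/8 + (7*(2*h))³ = -3/8 + (14*h)³ = -3/8 + 2744*h³)
y(1/(-9 - 10)) + X(-7) = (-3/8 + 2744*(1/(-9 - 10))³) + 6 = (-3/8 + 2744*(1/(-19))³) + 6 = (-3/8 + 2744*(-1/19)³) + 6 = (-3/8 + 2744*(-1/6859)) + 6 = (-3/8 - 2744/6859) + 6 = -42529/54872 + 6 = 286703/54872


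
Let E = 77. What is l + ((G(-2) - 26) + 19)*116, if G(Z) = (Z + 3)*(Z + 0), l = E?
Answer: -967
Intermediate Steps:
l = 77
G(Z) = Z*(3 + Z) (G(Z) = (3 + Z)*Z = Z*(3 + Z))
l + ((G(-2) - 26) + 19)*116 = 77 + ((-2*(3 - 2) - 26) + 19)*116 = 77 + ((-2*1 - 26) + 19)*116 = 77 + ((-2 - 26) + 19)*116 = 77 + (-28 + 19)*116 = 77 - 9*116 = 77 - 1044 = -967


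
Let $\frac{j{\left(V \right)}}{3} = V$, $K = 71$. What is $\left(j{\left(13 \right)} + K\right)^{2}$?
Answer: $12100$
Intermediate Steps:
$j{\left(V \right)} = 3 V$
$\left(j{\left(13 \right)} + K\right)^{2} = \left(3 \cdot 13 + 71\right)^{2} = \left(39 + 71\right)^{2} = 110^{2} = 12100$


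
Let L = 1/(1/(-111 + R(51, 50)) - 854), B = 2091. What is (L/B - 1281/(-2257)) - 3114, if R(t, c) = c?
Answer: -12548483514322/4030433865 ≈ -3113.4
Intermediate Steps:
L = -61/52095 (L = 1/(1/(-111 + 50) - 854) = 1/(1/(-61) - 854) = 1/(-1/61 - 854) = 1/(-52095/61) = -61/52095 ≈ -0.0011709)
(L/B - 1281/(-2257)) - 3114 = (-61/52095/2091 - 1281/(-2257)) - 3114 = (-61/52095*1/2091 - 1281*(-1/2257)) - 3114 = (-61/108930645 + 21/37) - 3114 = 2287541288/4030433865 - 3114 = -12548483514322/4030433865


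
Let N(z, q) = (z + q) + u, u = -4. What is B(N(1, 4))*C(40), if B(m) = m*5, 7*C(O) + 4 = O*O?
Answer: 1140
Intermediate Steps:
N(z, q) = -4 + q + z (N(z, q) = (z + q) - 4 = (q + z) - 4 = -4 + q + z)
C(O) = -4/7 + O**2/7 (C(O) = -4/7 + (O*O)/7 = -4/7 + O**2/7)
B(m) = 5*m
B(N(1, 4))*C(40) = (5*(-4 + 4 + 1))*(-4/7 + (1/7)*40**2) = (5*1)*(-4/7 + (1/7)*1600) = 5*(-4/7 + 1600/7) = 5*228 = 1140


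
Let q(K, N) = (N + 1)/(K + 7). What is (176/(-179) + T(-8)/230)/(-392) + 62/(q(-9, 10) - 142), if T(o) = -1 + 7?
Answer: -198956659/476089880 ≈ -0.41790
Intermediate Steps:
T(o) = 6
q(K, N) = (1 + N)/(7 + K)
(176/(-179) + T(-8)/230)/(-392) + 62/(q(-9, 10) - 142) = (176/(-179) + 6/230)/(-392) + 62/((1 + 10)/(7 - 9) - 142) = (176*(-1/179) + 6*(1/230))*(-1/392) + 62/(11/(-2) - 142) = (-176/179 + 3/115)*(-1/392) + 62/(-½*11 - 142) = -19703/20585*(-1/392) + 62/(-11/2 - 142) = 19703/8069320 + 62/(-295/2) = 19703/8069320 + 62*(-2/295) = 19703/8069320 - 124/295 = -198956659/476089880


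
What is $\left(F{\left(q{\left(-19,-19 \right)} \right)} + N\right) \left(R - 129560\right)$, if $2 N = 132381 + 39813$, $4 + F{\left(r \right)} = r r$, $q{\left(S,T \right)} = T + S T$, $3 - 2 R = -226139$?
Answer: $-3348206873$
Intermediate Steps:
$R = 113071$ ($R = \frac{3}{2} - - \frac{226139}{2} = \frac{3}{2} + \frac{226139}{2} = 113071$)
$F{\left(r \right)} = -4 + r^{2}$ ($F{\left(r \right)} = -4 + r r = -4 + r^{2}$)
$N = 86097$ ($N = \frac{132381 + 39813}{2} = \frac{1}{2} \cdot 172194 = 86097$)
$\left(F{\left(q{\left(-19,-19 \right)} \right)} + N\right) \left(R - 129560\right) = \left(\left(-4 + \left(- 19 \left(1 - 19\right)\right)^{2}\right) + 86097\right) \left(113071 - 129560\right) = \left(\left(-4 + \left(\left(-19\right) \left(-18\right)\right)^{2}\right) + 86097\right) \left(-16489\right) = \left(\left(-4 + 342^{2}\right) + 86097\right) \left(-16489\right) = \left(\left(-4 + 116964\right) + 86097\right) \left(-16489\right) = \left(116960 + 86097\right) \left(-16489\right) = 203057 \left(-16489\right) = -3348206873$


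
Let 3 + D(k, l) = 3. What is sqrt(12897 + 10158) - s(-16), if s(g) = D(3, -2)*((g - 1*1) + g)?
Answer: sqrt(23055) ≈ 151.84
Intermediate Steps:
D(k, l) = 0 (D(k, l) = -3 + 3 = 0)
s(g) = 0 (s(g) = 0*((g - 1*1) + g) = 0*((g - 1) + g) = 0*((-1 + g) + g) = 0*(-1 + 2*g) = 0)
sqrt(12897 + 10158) - s(-16) = sqrt(12897 + 10158) - 1*0 = sqrt(23055) + 0 = sqrt(23055)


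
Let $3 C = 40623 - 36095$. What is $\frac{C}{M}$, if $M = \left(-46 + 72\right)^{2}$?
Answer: $\frac{1132}{507} \approx 2.2327$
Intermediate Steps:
$M = 676$ ($M = 26^{2} = 676$)
$C = \frac{4528}{3}$ ($C = \frac{40623 - 36095}{3} = \frac{1}{3} \cdot 4528 = \frac{4528}{3} \approx 1509.3$)
$\frac{C}{M} = \frac{4528}{3 \cdot 676} = \frac{4528}{3} \cdot \frac{1}{676} = \frac{1132}{507}$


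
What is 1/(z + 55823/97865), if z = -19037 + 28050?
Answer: 97865/882113068 ≈ 0.00011094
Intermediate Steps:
z = 9013
1/(z + 55823/97865) = 1/(9013 + 55823/97865) = 1/(882113068/97865) = 97865/882113068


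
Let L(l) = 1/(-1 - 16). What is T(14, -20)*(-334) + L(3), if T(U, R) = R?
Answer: 113559/17 ≈ 6679.9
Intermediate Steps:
L(l) = -1/17 (L(l) = 1/(-17) = -1/17)
T(14, -20)*(-334) + L(3) = -20*(-334) - 1/17 = 6680 - 1/17 = 113559/17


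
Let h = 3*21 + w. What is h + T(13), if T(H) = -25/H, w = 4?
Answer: 846/13 ≈ 65.077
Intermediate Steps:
h = 67 (h = 3*21 + 4 = 63 + 4 = 67)
h + T(13) = 67 - 25/13 = 846/13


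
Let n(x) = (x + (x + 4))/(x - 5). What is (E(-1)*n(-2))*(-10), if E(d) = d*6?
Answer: 0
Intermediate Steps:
n(x) = (4 + 2*x)/(-5 + x) (n(x) = (x + (4 + x))/(-5 + x) = (4 + 2*x)/(-5 + x))
E(d) = 6*d
(E(-1)*n(-2))*(-10) = ((6*(-1))*(2*(2 - 2)/(-5 - 2)))*(-10) = -12*0/(-7)*(-10) = -12*(-1)*0/7*(-10) = -6*0*(-10) = 0*(-10) = 0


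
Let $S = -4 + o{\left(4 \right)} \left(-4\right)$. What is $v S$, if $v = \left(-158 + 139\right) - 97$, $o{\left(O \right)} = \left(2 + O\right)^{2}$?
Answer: $17168$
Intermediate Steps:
$S = -148$ ($S = -4 + \left(2 + 4\right)^{2} \left(-4\right) = -4 + 6^{2} \left(-4\right) = -4 + 36 \left(-4\right) = -4 - 144 = -148$)
$v = -116$ ($v = -19 - 97 = -116$)
$v S = \left(-116\right) \left(-148\right) = 17168$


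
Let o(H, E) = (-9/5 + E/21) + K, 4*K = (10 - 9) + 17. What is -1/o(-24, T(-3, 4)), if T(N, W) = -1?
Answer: -210/557 ≈ -0.37702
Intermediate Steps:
K = 9/2 (K = ((10 - 9) + 17)/4 = (1 + 17)/4 = (¼)*18 = 9/2 ≈ 4.5000)
o(H, E) = 27/10 + E/21 (o(H, E) = (-9/5 + E/21) + 9/2 = 27/10 + E/21)
-1/o(-24, T(-3, 4)) = -1/(27/10 + (1/21)*(-1)) = -1/(27/10 - 1/21) = -1/557/210 = -1*210/557 = -210/557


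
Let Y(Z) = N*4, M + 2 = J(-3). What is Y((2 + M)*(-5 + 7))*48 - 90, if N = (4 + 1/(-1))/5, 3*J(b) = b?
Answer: 126/5 ≈ 25.200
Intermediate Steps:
J(b) = b/3
M = -3 (M = -2 + (⅓)*(-3) = -2 - 1 = -3)
N = ⅗ (N = (4 - 1)*(⅕) = 3*(⅕) = ⅗ ≈ 0.60000)
Y(Z) = 12/5 (Y(Z) = (⅗)*4 = 12/5)
Y((2 + M)*(-5 + 7))*48 - 90 = (12/5)*48 - 90 = 576/5 - 90 = 126/5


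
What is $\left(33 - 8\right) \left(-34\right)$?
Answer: $-850$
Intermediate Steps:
$\left(33 - 8\right) \left(-34\right) = 25 \left(-34\right) = -850$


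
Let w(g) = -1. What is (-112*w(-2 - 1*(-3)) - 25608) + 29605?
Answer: 4109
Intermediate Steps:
(-112*w(-2 - 1*(-3)) - 25608) + 29605 = (-112*(-1) - 25608) + 29605 = (112 - 25608) + 29605 = -25496 + 29605 = 4109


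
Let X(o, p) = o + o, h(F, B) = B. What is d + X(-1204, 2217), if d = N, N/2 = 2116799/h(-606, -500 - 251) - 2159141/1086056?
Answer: -3282599949059/407814028 ≈ -8049.3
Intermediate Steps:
X(o, p) = 2*o
N = -2300583769635/407814028 (N = 2*(2116799/(-500 - 251) - 2159141/1086056) = 2*(2116799/(-751) - 2159141*1/1086056) = 2*(2116799*(-1/751) - 2159141/1086056) = 2*(-2116799/751 - 2159141/1086056) = 2*(-2300583769635/815628056) = -2300583769635/407814028 ≈ -5641.3)
d = -2300583769635/407814028 ≈ -5641.3
d + X(-1204, 2217) = -2300583769635/407814028 + 2*(-1204) = -2300583769635/407814028 - 2408 = -3282599949059/407814028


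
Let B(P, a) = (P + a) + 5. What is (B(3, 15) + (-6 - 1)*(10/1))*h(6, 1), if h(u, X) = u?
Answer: -282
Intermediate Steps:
B(P, a) = 5 + P + a
(B(3, 15) + (-6 - 1)*(10/1))*h(6, 1) = ((5 + 3 + 15) + (-6 - 1)*(10/1))*6 = (23 - 70)*6 = -47*6 = -282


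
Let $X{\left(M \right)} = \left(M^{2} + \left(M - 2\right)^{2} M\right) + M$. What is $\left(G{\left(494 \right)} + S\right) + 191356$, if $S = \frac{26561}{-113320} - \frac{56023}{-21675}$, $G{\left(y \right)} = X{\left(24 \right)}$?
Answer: $\frac{100004311701737}{491242200} \approx 2.0357 \cdot 10^{5}$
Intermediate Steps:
$X{\left(M \right)} = M + M^{2} + M \left(-2 + M\right)^{2}$ ($X{\left(M \right)} = \left(M^{2} + \left(-2 + M\right)^{2} M\right) + M = \left(M^{2} + M \left(-2 + M\right)^{2}\right) + M = M + M^{2} + M \left(-2 + M\right)^{2}$)
$G{\left(y \right)} = 12216$ ($G{\left(y \right)} = 24 \left(1 + 24 + \left(-2 + 24\right)^{2}\right) = 24 \left(1 + 24 + 22^{2}\right) = 24 \left(1 + 24 + 484\right) = 24 \cdot 509 = 12216$)
$S = \frac{1154563337}{491242200}$ ($S = 26561 \left(- \frac{1}{113320}\right) - - \frac{56023}{21675} = - \frac{26561}{113320} + \frac{56023}{21675} = \frac{1154563337}{491242200} \approx 2.3503$)
$\left(G{\left(494 \right)} + S\right) + 191356 = \left(12216 + \frac{1154563337}{491242200}\right) + 191356 = \frac{6002169278537}{491242200} + 191356 = \frac{100004311701737}{491242200}$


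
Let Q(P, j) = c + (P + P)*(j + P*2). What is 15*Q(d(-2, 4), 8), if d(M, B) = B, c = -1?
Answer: 1905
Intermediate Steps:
Q(P, j) = -1 + 2*P*(j + 2*P) (Q(P, j) = -1 + (P + P)*(j + P*2) = -1 + (2*P)*(j + 2*P) = -1 + 2*P*(j + 2*P))
15*Q(d(-2, 4), 8) = 15*(-1 + 4*4² + 2*4*8) = 15*(-1 + 4*16 + 64) = 15*(-1 + 64 + 64) = 15*127 = 1905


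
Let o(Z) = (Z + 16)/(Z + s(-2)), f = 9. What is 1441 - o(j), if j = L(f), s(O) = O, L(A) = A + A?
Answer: 11511/8 ≈ 1438.9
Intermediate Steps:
L(A) = 2*A
j = 18 (j = 2*9 = 18)
o(Z) = (16 + Z)/(-2 + Z) (o(Z) = (Z + 16)/(Z - 2) = (16 + Z)/(-2 + Z))
1441 - o(j) = 1441 - (16 + 18)/(-2 + 18) = 1441 - 34/16 = 1441 - 1*17/8 = 1441 - 17/8 = 11511/8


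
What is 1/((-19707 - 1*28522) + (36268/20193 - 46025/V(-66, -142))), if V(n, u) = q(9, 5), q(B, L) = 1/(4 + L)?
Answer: -20193/9338297354 ≈ -2.1624e-6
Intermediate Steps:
V(n, u) = ⅑ (V(n, u) = 1/(4 + 5) = 1/9 = ⅑)
1/((-19707 - 1*28522) + (36268/20193 - 46025/V(-66, -142))) = 1/((-19707 - 1*28522) + (36268/20193 - 46025/⅑)) = 1/((-19707 - 28522) + (36268*(1/20193) - 46025*9)) = 1/(-48229 + (36268/20193 - 414225)) = 1/(-48229 - 8364409157/20193) = 1/(-9338297354/20193) = -20193/9338297354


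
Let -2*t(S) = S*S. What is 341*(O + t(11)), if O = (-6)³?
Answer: -188573/2 ≈ -94287.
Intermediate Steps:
t(S) = -S²/2 (t(S) = -S*S/2 = -S²/2)
O = -216
341*(O + t(11)) = 341*(-216 - ½*11²) = 341*(-216 - ½*121) = 341*(-216 - 121/2) = 341*(-553/2) = -188573/2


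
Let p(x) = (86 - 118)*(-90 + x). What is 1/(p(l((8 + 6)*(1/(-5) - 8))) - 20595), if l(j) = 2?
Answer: -1/17779 ≈ -5.6246e-5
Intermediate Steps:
p(x) = 2880 - 32*x (p(x) = -32*(-90 + x) = 2880 - 32*x)
1/(p(l((8 + 6)*(1/(-5) - 8))) - 20595) = 1/((2880 - 32*2) - 20595) = 1/((2880 - 64) - 20595) = 1/(2816 - 20595) = 1/(-17779) = -1/17779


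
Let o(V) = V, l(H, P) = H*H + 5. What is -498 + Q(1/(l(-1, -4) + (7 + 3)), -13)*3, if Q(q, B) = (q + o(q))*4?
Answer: -993/2 ≈ -496.50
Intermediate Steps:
l(H, P) = 5 + H² (l(H, P) = H² + 5 = 5 + H²)
Q(q, B) = 8*q (Q(q, B) = (q + q)*4 = (2*q)*4 = 8*q)
-498 + Q(1/(l(-1, -4) + (7 + 3)), -13)*3 = -498 + (8/((5 + (-1)²) + (7 + 3)))*3 = -498 + (8/((5 + 1) + 10))*3 = -498 + (8/(6 + 10))*3 = -498 + (8/16)*3 = -498 + (8*(1/16))*3 = -498 + (½)*3 = -498 + 3/2 = -993/2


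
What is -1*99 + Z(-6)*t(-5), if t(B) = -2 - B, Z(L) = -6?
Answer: -117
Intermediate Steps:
-1*99 + Z(-6)*t(-5) = -1*99 - 6*(-2 - 1*(-5)) = -99 - 6*(-2 + 5) = -99 - 6*3 = -99 - 18 = -117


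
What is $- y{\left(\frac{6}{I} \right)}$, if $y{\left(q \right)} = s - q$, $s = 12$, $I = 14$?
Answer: $- \frac{81}{7} \approx -11.571$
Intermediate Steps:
$y{\left(q \right)} = 12 - q$
$- y{\left(\frac{6}{I} \right)} = - (12 - \frac{6}{14}) = - (12 - 6 \cdot \frac{1}{14}) = - (12 - \frac{3}{7}) = \left(-1\right) \frac{81}{7} = - \frac{81}{7}$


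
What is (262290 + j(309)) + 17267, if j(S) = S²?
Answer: 375038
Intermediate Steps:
(262290 + j(309)) + 17267 = (262290 + 309²) + 17267 = (262290 + 95481) + 17267 = 357771 + 17267 = 375038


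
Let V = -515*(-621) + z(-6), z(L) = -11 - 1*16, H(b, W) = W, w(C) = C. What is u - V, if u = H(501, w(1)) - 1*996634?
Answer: -1316421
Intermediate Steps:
z(L) = -27 (z(L) = -11 - 16 = -27)
V = 319788 (V = -515*(-621) - 27 = 319815 - 27 = 319788)
u = -996633 (u = 1 - 1*996634 = 1 - 996634 = -996633)
u - V = -996633 - 1*319788 = -996633 - 319788 = -1316421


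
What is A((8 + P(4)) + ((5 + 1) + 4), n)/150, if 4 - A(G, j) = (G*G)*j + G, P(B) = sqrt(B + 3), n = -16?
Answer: 2641/75 + 23*sqrt(7)/6 ≈ 45.355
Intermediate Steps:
P(B) = sqrt(3 + B)
A(G, j) = 4 - G - j*G**2 (A(G, j) = 4 - ((G*G)*j + G) = 4 - (G**2*j + G) = 4 - (j*G**2 + G) = 4 - (G + j*G**2) = 4 + (-G - j*G**2) = 4 - G - j*G**2)
A((8 + P(4)) + ((5 + 1) + 4), n)/150 = (4 - ((8 + sqrt(3 + 4)) + ((5 + 1) + 4)) - 1*(-16)*((8 + sqrt(3 + 4)) + ((5 + 1) + 4))**2)/150 = (4 - ((8 + sqrt(7)) + (6 + 4)) - 1*(-16)*((8 + sqrt(7)) + (6 + 4))**2)*(1/150) = (4 - ((8 + sqrt(7)) + 10) - 1*(-16)*((8 + sqrt(7)) + 10)**2)*(1/150) = (4 - (18 + sqrt(7)) - 1*(-16)*(18 + sqrt(7))**2)*(1/150) = (4 + (-18 - sqrt(7)) + 16*(18 + sqrt(7))**2)*(1/150) = (-14 - sqrt(7) + 16*(18 + sqrt(7))**2)*(1/150) = -7/75 - sqrt(7)/150 + 8*(18 + sqrt(7))**2/75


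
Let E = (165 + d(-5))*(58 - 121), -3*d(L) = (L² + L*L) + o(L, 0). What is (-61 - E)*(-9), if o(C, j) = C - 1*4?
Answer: -85257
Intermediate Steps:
o(C, j) = -4 + C (o(C, j) = C - 4 = -4 + C)
d(L) = 4/3 - 2*L²/3 - L/3 (d(L) = -((L² + L*L) + (-4 + L))/3 = -((L² + L²) + (-4 + L))/3 = -(2*L² + (-4 + L))/3 = -(-4 + L + 2*L²)/3 = 4/3 - 2*L²/3 - L/3)
E = -9534 (E = (165 + (4/3 - ⅔*(-5)² - ⅓*(-5)))*(58 - 121) = (165 + (4/3 - ⅔*25 + 5/3))*(-63) = (165 + (4/3 - 50/3 + 5/3))*(-63) = (165 - 41/3)*(-63) = (454/3)*(-63) = -9534)
(-61 - E)*(-9) = (-61 - 1*(-9534))*(-9) = (-61 + 9534)*(-9) = 9473*(-9) = -85257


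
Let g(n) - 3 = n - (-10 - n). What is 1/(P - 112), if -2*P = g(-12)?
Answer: -2/213 ≈ -0.0093897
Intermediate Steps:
g(n) = 13 + 2*n (g(n) = 3 + (n - (-10 - n)) = 3 + (n + (10 + n)) = 3 + (10 + 2*n) = 13 + 2*n)
P = 11/2 (P = -(13 + 2*(-12))/2 = -(13 - 24)/2 = -½*(-11) = 11/2 ≈ 5.5000)
1/(P - 112) = 1/(11/2 - 112) = 1/(-213/2) = -2/213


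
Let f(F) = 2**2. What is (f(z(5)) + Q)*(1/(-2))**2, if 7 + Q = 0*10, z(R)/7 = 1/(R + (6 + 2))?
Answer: -3/4 ≈ -0.75000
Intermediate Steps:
z(R) = 7/(8 + R) (z(R) = 7/(R + (6 + 2)) = 7/(R + 8) = 7/(8 + R))
f(F) = 4
Q = -7 (Q = -7 + 0*10 = -7 + 0 = -7)
(f(z(5)) + Q)*(1/(-2))**2 = (4 - 7)*(1/(-2))**2 = -3*(-1/2)**2 = -3*1/4 = -3/4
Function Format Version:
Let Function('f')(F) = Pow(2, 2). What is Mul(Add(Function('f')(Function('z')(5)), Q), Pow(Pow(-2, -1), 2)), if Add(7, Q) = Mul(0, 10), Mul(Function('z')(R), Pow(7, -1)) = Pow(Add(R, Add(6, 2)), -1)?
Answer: Rational(-3, 4) ≈ -0.75000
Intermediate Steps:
Function('z')(R) = Mul(7, Pow(Add(8, R), -1)) (Function('z')(R) = Mul(7, Pow(Add(R, Add(6, 2)), -1)) = Mul(7, Pow(Add(R, 8), -1)) = Mul(7, Pow(Add(8, R), -1)))
Function('f')(F) = 4
Q = -7 (Q = Add(-7, Mul(0, 10)) = Add(-7, 0) = -7)
Mul(Add(Function('f')(Function('z')(5)), Q), Pow(Pow(-2, -1), 2)) = Mul(Add(4, -7), Pow(Pow(-2, -1), 2)) = Mul(-3, Pow(Rational(-1, 2), 2)) = Mul(-3, Rational(1, 4)) = Rational(-3, 4)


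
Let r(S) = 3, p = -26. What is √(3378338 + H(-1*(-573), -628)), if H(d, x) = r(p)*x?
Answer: √3376454 ≈ 1837.5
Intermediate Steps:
H(d, x) = 3*x
√(3378338 + H(-1*(-573), -628)) = √(3378338 + 3*(-628)) = √(3378338 - 1884) = √3376454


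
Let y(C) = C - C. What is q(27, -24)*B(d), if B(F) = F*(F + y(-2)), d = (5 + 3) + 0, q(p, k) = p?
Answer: 1728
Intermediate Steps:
d = 8 (d = 8 + 0 = 8)
y(C) = 0
B(F) = F² (B(F) = F*(F + 0) = F*F = F²)
q(27, -24)*B(d) = 27*8² = 27*64 = 1728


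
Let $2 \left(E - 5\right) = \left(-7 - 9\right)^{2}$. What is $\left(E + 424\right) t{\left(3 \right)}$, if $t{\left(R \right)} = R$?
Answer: $1671$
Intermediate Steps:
$E = 133$ ($E = 5 + \frac{\left(-7 - 9\right)^{2}}{2} = 5 + \frac{\left(-16\right)^{2}}{2} = 5 + \frac{1}{2} \cdot 256 = 5 + 128 = 133$)
$\left(E + 424\right) t{\left(3 \right)} = \left(133 + 424\right) 3 = 557 \cdot 3 = 1671$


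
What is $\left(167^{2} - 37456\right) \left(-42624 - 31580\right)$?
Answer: $709909668$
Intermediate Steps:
$\left(167^{2} - 37456\right) \left(-42624 - 31580\right) = \left(27889 - 37456\right) \left(-74204\right) = \left(-9567\right) \left(-74204\right) = 709909668$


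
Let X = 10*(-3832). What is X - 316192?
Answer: -354512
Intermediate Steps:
X = -38320
X - 316192 = -38320 - 316192 = -354512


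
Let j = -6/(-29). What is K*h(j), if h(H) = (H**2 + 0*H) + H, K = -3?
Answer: -630/841 ≈ -0.74911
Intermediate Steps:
j = 6/29 (j = -6*(-1/29) = 6/29 ≈ 0.20690)
h(H) = H + H**2 (h(H) = (H**2 + 0) + H = H**2 + H = H + H**2)
K*h(j) = -18*(1 + 6/29)/29 = -18*35/(29*29) = -3*210/841 = -630/841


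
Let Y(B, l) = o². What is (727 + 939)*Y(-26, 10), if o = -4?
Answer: 26656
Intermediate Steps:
Y(B, l) = 16 (Y(B, l) = (-4)² = 16)
(727 + 939)*Y(-26, 10) = (727 + 939)*16 = 1666*16 = 26656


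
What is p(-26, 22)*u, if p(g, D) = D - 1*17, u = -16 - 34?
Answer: -250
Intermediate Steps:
u = -50
p(g, D) = -17 + D (p(g, D) = D - 17 = -17 + D)
p(-26, 22)*u = (-17 + 22)*(-50) = 5*(-50) = -250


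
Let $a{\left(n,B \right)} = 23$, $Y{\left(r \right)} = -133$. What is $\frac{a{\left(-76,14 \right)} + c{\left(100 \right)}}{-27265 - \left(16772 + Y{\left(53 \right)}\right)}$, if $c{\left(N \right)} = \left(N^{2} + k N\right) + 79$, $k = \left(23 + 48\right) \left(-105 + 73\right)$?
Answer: $\frac{15507}{3136} \approx 4.9448$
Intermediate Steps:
$k = -2272$ ($k = 71 \left(-32\right) = -2272$)
$c{\left(N \right)} = 79 + N^{2} - 2272 N$ ($c{\left(N \right)} = \left(N^{2} - 2272 N\right) + 79 = 79 + N^{2} - 2272 N$)
$\frac{a{\left(-76,14 \right)} + c{\left(100 \right)}}{-27265 - \left(16772 + Y{\left(53 \right)}\right)} = \frac{23 + \left(79 + 100^{2} - 227200\right)}{-27265 - 16639} = \frac{23 + \left(79 + 10000 - 227200\right)}{-27265 + \left(-16772 + 133\right)} = \frac{23 - 217121}{-27265 - 16639} = - \frac{217098}{-43904} = \left(-217098\right) \left(- \frac{1}{43904}\right) = \frac{15507}{3136}$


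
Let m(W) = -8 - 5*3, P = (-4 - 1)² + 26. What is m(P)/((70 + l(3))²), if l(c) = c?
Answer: -23/5329 ≈ -0.0043160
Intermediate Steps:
P = 51 (P = (-5)² + 26 = 25 + 26 = 51)
m(W) = -23 (m(W) = -8 - 15 = -23)
m(P)/((70 + l(3))²) = -23/(70 + 3)² = -23/(73²) = -23/5329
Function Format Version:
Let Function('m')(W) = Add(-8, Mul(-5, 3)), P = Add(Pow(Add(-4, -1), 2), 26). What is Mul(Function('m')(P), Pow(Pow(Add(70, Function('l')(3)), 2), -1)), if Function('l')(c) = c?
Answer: Rational(-23, 5329) ≈ -0.0043160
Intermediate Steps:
P = 51 (P = Add(Pow(-5, 2), 26) = Add(25, 26) = 51)
Function('m')(W) = -23 (Function('m')(W) = Add(-8, -15) = -23)
Mul(Function('m')(P), Pow(Pow(Add(70, Function('l')(3)), 2), -1)) = Mul(-23, Pow(Pow(Add(70, 3), 2), -1)) = Mul(-23, Pow(Pow(73, 2), -1)) = Mul(-23, Pow(5329, -1)) = Mul(-23, Rational(1, 5329)) = Rational(-23, 5329)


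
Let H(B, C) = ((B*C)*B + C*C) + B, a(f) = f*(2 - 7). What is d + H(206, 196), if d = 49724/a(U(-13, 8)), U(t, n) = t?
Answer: 543194794/65 ≈ 8.3568e+6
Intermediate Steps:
a(f) = -5*f (a(f) = f*(-5) = -5*f)
H(B, C) = B + C**2 + C*B**2 (H(B, C) = (C*B**2 + C**2) + B = (C**2 + C*B**2) + B = B + C**2 + C*B**2)
d = 49724/65 (d = 49724/((-5*(-13))) = 49724/65 ≈ 764.98)
d + H(206, 196) = 49724/65 + (206 + 196**2 + 196*206**2) = 49724/65 + (206 + 38416 + 196*42436) = 49724/65 + (206 + 38416 + 8317456) = 49724/65 + 8356078 = 543194794/65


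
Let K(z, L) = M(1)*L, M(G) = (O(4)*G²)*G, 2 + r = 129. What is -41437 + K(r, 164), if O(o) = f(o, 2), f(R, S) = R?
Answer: -40781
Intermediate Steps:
O(o) = o
r = 127 (r = -2 + 129 = 127)
M(G) = 4*G³ (M(G) = (4*G²)*G = 4*G³)
K(z, L) = 4*L (K(z, L) = (4*1³)*L = (4*1)*L = 4*L)
-41437 + K(r, 164) = -41437 + 4*164 = -41437 + 656 = -40781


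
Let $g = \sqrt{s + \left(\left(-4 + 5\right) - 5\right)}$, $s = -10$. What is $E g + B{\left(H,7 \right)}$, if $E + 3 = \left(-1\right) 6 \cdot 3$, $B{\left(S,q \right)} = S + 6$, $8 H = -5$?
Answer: $\frac{43}{8} - 21 i \sqrt{14} \approx 5.375 - 78.575 i$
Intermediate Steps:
$H = - \frac{5}{8}$ ($H = \frac{1}{8} \left(-5\right) = - \frac{5}{8} \approx -0.625$)
$B{\left(S,q \right)} = 6 + S$
$E = -21$ ($E = -3 + \left(-1\right) 6 \cdot 3 = -3 - 18 = -21$)
$g = i \sqrt{14}$ ($g = \sqrt{-10 + \left(\left(-4 + 5\right) - 5\right)} = \sqrt{-10 + \left(1 - 5\right)} = \sqrt{-10 - 4} = \sqrt{-14} = i \sqrt{14} \approx 3.7417 i$)
$E g + B{\left(H,7 \right)} = - 21 i \sqrt{14} + \left(6 - \frac{5}{8}\right) = - 21 i \sqrt{14} + \frac{43}{8} = \frac{43}{8} - 21 i \sqrt{14}$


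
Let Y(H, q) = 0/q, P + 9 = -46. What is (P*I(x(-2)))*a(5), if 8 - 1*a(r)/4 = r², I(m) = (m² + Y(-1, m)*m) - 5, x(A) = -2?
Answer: -3740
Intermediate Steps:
P = -55 (P = -9 - 46 = -55)
Y(H, q) = 0
I(m) = -5 + m² (I(m) = (m² + 0*m) - 5 = (m² + 0) - 5 = m² - 5 = -5 + m²)
a(r) = 32 - 4*r²
(P*I(x(-2)))*a(5) = (-55*(-5 + (-2)²))*(32 - 4*5²) = (-55*(-5 + 4))*(32 - 4*25) = (-55*(-1))*(32 - 100) = 55*(-68) = -3740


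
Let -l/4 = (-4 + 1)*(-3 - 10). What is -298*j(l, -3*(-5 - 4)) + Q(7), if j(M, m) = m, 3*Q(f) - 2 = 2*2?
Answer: -8044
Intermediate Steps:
Q(f) = 2 (Q(f) = ⅔ + (2*2)/3 = ⅔ + (⅓)*4 = ⅔ + 4/3 = 2)
l = -156 (l = -4*(-4 + 1)*(-3 - 10) = -(-12)*(-13) = -4*39 = -156)
-298*j(l, -3*(-5 - 4)) + Q(7) = -(-894)*(-5 - 4) + 2 = -(-894)*(-9) + 2 = -298*27 + 2 = -8046 + 2 = -8044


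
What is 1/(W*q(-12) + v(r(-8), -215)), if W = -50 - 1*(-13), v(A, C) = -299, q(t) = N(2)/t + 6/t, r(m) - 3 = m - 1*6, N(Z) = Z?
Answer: -3/823 ≈ -0.0036452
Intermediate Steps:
r(m) = -3 + m (r(m) = 3 + (m - 1*6) = 3 + (m - 6) = 3 + (-6 + m) = -3 + m)
q(t) = 8/t (q(t) = 2/t + 6/t = 8/t)
W = -37 (W = -50 + 13 = -37)
1/(W*q(-12) + v(r(-8), -215)) = 1/(-296/(-12) - 299) = 1/(-296*(-1)/12 - 299) = 1/(-37*(-⅔) - 299) = 1/(74/3 - 299) = 1/(-823/3) = -3/823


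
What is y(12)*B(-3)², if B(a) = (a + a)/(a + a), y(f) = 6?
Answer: 6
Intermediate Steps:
B(a) = 1 (B(a) = (2*a)/((2*a)) = (2*a)*(1/(2*a)) = 1)
y(12)*B(-3)² = 6*1² = 6*1 = 6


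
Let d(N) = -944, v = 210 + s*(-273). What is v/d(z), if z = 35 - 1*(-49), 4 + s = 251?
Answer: 67221/944 ≈ 71.209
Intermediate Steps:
s = 247 (s = -4 + 251 = 247)
z = 84 (z = 35 + 49 = 84)
v = -67221 (v = 210 + 247*(-273) = 210 - 67431 = -67221)
v/d(z) = -67221/(-944) = -67221*(-1/944) = 67221/944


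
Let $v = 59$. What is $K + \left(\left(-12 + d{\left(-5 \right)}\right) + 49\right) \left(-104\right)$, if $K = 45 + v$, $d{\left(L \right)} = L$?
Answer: $-3224$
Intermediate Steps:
$K = 104$ ($K = 45 + 59 = 104$)
$K + \left(\left(-12 + d{\left(-5 \right)}\right) + 49\right) \left(-104\right) = 104 + \left(\left(-12 - 5\right) + 49\right) \left(-104\right) = 104 + \left(-17 + 49\right) \left(-104\right) = 104 + 32 \left(-104\right) = 104 - 3328 = -3224$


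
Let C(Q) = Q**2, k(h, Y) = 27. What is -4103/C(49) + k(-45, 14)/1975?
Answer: -8038598/4741975 ≈ -1.6952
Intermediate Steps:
-4103/C(49) + k(-45, 14)/1975 = -4103/(49**2) + 27/1975 = -4103/2401 + 27*(1/1975) = -4103*1/2401 + 27/1975 = -4103/2401 + 27/1975 = -8038598/4741975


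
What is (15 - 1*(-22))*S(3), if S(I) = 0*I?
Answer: 0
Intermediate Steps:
S(I) = 0
(15 - 1*(-22))*S(3) = (15 - 1*(-22))*0 = (15 + 22)*0 = 37*0 = 0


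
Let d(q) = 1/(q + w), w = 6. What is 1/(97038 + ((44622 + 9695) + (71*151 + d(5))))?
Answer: 11/1782837 ≈ 6.1699e-6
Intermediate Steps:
d(q) = 1/(6 + q) (d(q) = 1/(q + 6) = 1/(6 + q))
1/(97038 + ((44622 + 9695) + (71*151 + d(5)))) = 1/(97038 + ((44622 + 9695) + (71*151 + 1/(6 + 5)))) = 1/(97038 + (54317 + (10721 + 1/11))) = 1/(97038 + (54317 + 117932/11)) = 1/(97038 + 715419/11) = 1/(1782837/11) = 11/1782837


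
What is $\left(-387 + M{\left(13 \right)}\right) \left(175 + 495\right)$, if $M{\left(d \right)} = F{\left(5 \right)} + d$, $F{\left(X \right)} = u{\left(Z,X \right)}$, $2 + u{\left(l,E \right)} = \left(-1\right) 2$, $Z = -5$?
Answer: $-253260$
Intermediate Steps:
$u{\left(l,E \right)} = -4$ ($u{\left(l,E \right)} = -2 - 2 = -4$)
$F{\left(X \right)} = -4$
$M{\left(d \right)} = -4 + d$
$\left(-387 + M{\left(13 \right)}\right) \left(175 + 495\right) = \left(-387 + \left(-4 + 13\right)\right) \left(175 + 495\right) = \left(-387 + 9\right) 670 = \left(-378\right) 670 = -253260$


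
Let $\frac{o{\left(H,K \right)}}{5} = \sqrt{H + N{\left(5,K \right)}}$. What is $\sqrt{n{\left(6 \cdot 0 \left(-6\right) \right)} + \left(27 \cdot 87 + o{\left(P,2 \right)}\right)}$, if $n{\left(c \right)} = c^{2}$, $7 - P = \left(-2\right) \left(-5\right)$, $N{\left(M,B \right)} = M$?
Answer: $\sqrt{2349 + 5 \sqrt{2}} \approx 48.539$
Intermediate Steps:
$P = -3$ ($P = 7 - \left(-2\right) \left(-5\right) = 7 - 10 = -3$)
$o{\left(H,K \right)} = 5 \sqrt{5 + H}$ ($o{\left(H,K \right)} = 5 \sqrt{H + 5} = 5 \sqrt{5 + H}$)
$\sqrt{n{\left(6 \cdot 0 \left(-6\right) \right)} + \left(27 \cdot 87 + o{\left(P,2 \right)}\right)} = \sqrt{\left(6 \cdot 0 \left(-6\right)\right)^{2} + \left(27 \cdot 87 + 5 \sqrt{5 - 3}\right)} = \sqrt{\left(0 \left(-6\right)\right)^{2} + \left(2349 + 5 \sqrt{2}\right)} = \sqrt{0^{2} + \left(2349 + 5 \sqrt{2}\right)} = \sqrt{0 + \left(2349 + 5 \sqrt{2}\right)} = \sqrt{2349 + 5 \sqrt{2}}$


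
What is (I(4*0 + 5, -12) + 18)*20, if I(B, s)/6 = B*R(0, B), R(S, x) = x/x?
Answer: 960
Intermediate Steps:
R(S, x) = 1
I(B, s) = 6*B (I(B, s) = 6*(B*1) = 6*B)
(I(4*0 + 5, -12) + 18)*20 = (6*(4*0 + 5) + 18)*20 = (6*(0 + 5) + 18)*20 = (6*5 + 18)*20 = (30 + 18)*20 = 48*20 = 960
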